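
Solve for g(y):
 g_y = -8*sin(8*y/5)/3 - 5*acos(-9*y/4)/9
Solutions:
 g(y) = C1 - 5*y*acos(-9*y/4)/9 - 5*sqrt(16 - 81*y^2)/81 + 5*cos(8*y/5)/3


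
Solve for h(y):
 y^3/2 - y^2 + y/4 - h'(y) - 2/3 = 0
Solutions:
 h(y) = C1 + y^4/8 - y^3/3 + y^2/8 - 2*y/3


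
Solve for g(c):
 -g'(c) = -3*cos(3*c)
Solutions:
 g(c) = C1 + sin(3*c)


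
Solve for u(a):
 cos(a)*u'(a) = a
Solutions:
 u(a) = C1 + Integral(a/cos(a), a)


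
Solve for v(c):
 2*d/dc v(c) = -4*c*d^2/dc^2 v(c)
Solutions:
 v(c) = C1 + C2*sqrt(c)


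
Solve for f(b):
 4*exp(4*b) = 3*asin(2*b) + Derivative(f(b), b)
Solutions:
 f(b) = C1 - 3*b*asin(2*b) - 3*sqrt(1 - 4*b^2)/2 + exp(4*b)


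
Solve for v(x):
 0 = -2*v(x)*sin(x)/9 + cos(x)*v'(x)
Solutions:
 v(x) = C1/cos(x)^(2/9)


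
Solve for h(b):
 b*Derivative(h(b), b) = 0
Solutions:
 h(b) = C1


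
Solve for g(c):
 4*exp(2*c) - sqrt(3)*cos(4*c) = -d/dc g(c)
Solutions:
 g(c) = C1 - 2*exp(2*c) + sqrt(3)*sin(4*c)/4


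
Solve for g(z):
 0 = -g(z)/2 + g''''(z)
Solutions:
 g(z) = C1*exp(-2^(3/4)*z/2) + C2*exp(2^(3/4)*z/2) + C3*sin(2^(3/4)*z/2) + C4*cos(2^(3/4)*z/2)


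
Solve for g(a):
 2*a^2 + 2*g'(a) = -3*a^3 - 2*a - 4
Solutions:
 g(a) = C1 - 3*a^4/8 - a^3/3 - a^2/2 - 2*a


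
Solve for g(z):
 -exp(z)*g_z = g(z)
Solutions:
 g(z) = C1*exp(exp(-z))


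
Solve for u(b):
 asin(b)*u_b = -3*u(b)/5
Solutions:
 u(b) = C1*exp(-3*Integral(1/asin(b), b)/5)


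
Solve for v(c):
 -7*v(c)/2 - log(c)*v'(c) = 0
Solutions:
 v(c) = C1*exp(-7*li(c)/2)


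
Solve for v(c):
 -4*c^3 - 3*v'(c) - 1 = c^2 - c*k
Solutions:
 v(c) = C1 - c^4/3 - c^3/9 + c^2*k/6 - c/3


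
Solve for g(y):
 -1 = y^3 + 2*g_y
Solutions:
 g(y) = C1 - y^4/8 - y/2


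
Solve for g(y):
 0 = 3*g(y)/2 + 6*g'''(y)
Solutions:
 g(y) = C3*exp(-2^(1/3)*y/2) + (C1*sin(2^(1/3)*sqrt(3)*y/4) + C2*cos(2^(1/3)*sqrt(3)*y/4))*exp(2^(1/3)*y/4)


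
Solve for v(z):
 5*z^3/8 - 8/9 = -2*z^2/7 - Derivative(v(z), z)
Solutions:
 v(z) = C1 - 5*z^4/32 - 2*z^3/21 + 8*z/9


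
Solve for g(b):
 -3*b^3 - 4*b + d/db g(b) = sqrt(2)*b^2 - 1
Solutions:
 g(b) = C1 + 3*b^4/4 + sqrt(2)*b^3/3 + 2*b^2 - b


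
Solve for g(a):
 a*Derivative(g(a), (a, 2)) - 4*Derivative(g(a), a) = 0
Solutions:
 g(a) = C1 + C2*a^5


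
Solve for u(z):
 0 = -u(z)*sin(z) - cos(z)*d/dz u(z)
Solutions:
 u(z) = C1*cos(z)


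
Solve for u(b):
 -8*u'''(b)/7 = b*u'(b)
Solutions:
 u(b) = C1 + Integral(C2*airyai(-7^(1/3)*b/2) + C3*airybi(-7^(1/3)*b/2), b)


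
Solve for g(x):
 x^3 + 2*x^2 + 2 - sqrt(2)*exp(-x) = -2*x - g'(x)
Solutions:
 g(x) = C1 - x^4/4 - 2*x^3/3 - x^2 - 2*x - sqrt(2)*exp(-x)


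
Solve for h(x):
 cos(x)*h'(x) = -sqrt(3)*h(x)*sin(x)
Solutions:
 h(x) = C1*cos(x)^(sqrt(3))


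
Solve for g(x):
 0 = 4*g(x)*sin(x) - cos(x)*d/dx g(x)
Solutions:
 g(x) = C1/cos(x)^4


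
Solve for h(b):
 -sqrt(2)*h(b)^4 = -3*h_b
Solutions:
 h(b) = (-1/(C1 + sqrt(2)*b))^(1/3)
 h(b) = (-1/(C1 + sqrt(2)*b))^(1/3)*(-1 - sqrt(3)*I)/2
 h(b) = (-1/(C1 + sqrt(2)*b))^(1/3)*(-1 + sqrt(3)*I)/2


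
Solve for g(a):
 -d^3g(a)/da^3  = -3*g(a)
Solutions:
 g(a) = C3*exp(3^(1/3)*a) + (C1*sin(3^(5/6)*a/2) + C2*cos(3^(5/6)*a/2))*exp(-3^(1/3)*a/2)


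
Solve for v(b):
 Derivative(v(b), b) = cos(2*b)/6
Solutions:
 v(b) = C1 + sin(2*b)/12


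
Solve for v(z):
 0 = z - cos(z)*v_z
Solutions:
 v(z) = C1 + Integral(z/cos(z), z)


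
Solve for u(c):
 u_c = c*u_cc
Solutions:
 u(c) = C1 + C2*c^2


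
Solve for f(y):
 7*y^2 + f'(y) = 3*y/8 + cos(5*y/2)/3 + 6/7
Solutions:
 f(y) = C1 - 7*y^3/3 + 3*y^2/16 + 6*y/7 + 2*sin(5*y/2)/15


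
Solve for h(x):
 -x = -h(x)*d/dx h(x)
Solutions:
 h(x) = -sqrt(C1 + x^2)
 h(x) = sqrt(C1 + x^2)


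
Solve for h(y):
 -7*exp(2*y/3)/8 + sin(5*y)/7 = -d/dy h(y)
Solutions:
 h(y) = C1 + 21*exp(2*y/3)/16 + cos(5*y)/35


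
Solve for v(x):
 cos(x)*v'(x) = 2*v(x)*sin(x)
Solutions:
 v(x) = C1/cos(x)^2


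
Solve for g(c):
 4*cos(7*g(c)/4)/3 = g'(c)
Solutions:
 -4*c/3 - 2*log(sin(7*g(c)/4) - 1)/7 + 2*log(sin(7*g(c)/4) + 1)/7 = C1


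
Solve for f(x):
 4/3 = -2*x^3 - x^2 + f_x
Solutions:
 f(x) = C1 + x^4/2 + x^3/3 + 4*x/3


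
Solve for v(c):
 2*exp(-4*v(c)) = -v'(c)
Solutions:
 v(c) = log(-I*(C1 - 8*c)^(1/4))
 v(c) = log(I*(C1 - 8*c)^(1/4))
 v(c) = log(-(C1 - 8*c)^(1/4))
 v(c) = log(C1 - 8*c)/4


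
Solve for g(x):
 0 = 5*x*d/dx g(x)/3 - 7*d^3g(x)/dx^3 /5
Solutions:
 g(x) = C1 + Integral(C2*airyai(105^(2/3)*x/21) + C3*airybi(105^(2/3)*x/21), x)


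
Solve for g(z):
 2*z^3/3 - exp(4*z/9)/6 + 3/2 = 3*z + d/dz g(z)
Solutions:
 g(z) = C1 + z^4/6 - 3*z^2/2 + 3*z/2 - 3*exp(4*z/9)/8


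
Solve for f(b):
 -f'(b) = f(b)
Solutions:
 f(b) = C1*exp(-b)


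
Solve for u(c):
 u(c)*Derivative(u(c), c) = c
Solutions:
 u(c) = -sqrt(C1 + c^2)
 u(c) = sqrt(C1 + c^2)


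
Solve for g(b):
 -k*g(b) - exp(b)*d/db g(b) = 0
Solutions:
 g(b) = C1*exp(k*exp(-b))


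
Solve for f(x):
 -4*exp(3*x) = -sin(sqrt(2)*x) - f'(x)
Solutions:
 f(x) = C1 + 4*exp(3*x)/3 + sqrt(2)*cos(sqrt(2)*x)/2


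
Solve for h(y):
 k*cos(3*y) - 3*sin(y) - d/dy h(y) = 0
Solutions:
 h(y) = C1 + k*sin(3*y)/3 + 3*cos(y)


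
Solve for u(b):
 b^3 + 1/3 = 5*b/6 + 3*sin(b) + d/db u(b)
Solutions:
 u(b) = C1 + b^4/4 - 5*b^2/12 + b/3 + 3*cos(b)


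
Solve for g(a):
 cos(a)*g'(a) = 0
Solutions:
 g(a) = C1


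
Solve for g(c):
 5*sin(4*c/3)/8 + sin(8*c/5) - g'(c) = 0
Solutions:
 g(c) = C1 - 15*cos(4*c/3)/32 - 5*cos(8*c/5)/8


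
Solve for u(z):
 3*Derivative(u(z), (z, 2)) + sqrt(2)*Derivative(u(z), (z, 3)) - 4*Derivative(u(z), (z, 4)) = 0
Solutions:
 u(z) = C1 + C2*z + C3*exp(-sqrt(2)*z/2) + C4*exp(3*sqrt(2)*z/4)


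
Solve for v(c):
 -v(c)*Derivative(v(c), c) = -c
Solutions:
 v(c) = -sqrt(C1 + c^2)
 v(c) = sqrt(C1 + c^2)


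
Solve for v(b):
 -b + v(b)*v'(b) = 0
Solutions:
 v(b) = -sqrt(C1 + b^2)
 v(b) = sqrt(C1 + b^2)


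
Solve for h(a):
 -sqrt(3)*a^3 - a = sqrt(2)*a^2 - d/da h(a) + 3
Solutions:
 h(a) = C1 + sqrt(3)*a^4/4 + sqrt(2)*a^3/3 + a^2/2 + 3*a


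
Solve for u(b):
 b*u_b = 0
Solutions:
 u(b) = C1


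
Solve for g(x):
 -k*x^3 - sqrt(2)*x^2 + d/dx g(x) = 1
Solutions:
 g(x) = C1 + k*x^4/4 + sqrt(2)*x^3/3 + x


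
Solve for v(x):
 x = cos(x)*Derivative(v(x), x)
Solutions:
 v(x) = C1 + Integral(x/cos(x), x)


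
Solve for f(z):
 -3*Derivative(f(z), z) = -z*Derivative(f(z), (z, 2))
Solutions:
 f(z) = C1 + C2*z^4


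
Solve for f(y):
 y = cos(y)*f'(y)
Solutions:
 f(y) = C1 + Integral(y/cos(y), y)


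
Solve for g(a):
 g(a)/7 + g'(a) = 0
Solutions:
 g(a) = C1*exp(-a/7)


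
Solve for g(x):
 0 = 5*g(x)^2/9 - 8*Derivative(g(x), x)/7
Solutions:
 g(x) = -72/(C1 + 35*x)


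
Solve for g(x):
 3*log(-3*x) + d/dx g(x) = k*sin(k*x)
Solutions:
 g(x) = C1 + k*Piecewise((-cos(k*x)/k, Ne(k, 0)), (0, True)) - 3*x*log(-x) - 3*x*log(3) + 3*x


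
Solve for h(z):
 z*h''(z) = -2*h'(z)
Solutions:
 h(z) = C1 + C2/z


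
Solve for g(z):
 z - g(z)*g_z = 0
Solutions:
 g(z) = -sqrt(C1 + z^2)
 g(z) = sqrt(C1 + z^2)


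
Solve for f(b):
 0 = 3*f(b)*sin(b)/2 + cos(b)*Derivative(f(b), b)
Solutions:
 f(b) = C1*cos(b)^(3/2)


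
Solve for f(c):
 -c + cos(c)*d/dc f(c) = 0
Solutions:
 f(c) = C1 + Integral(c/cos(c), c)


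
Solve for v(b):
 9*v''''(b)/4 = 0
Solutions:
 v(b) = C1 + C2*b + C3*b^2 + C4*b^3


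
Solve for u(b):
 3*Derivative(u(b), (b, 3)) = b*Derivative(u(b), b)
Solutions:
 u(b) = C1 + Integral(C2*airyai(3^(2/3)*b/3) + C3*airybi(3^(2/3)*b/3), b)


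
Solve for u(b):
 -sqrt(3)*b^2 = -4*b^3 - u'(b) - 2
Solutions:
 u(b) = C1 - b^4 + sqrt(3)*b^3/3 - 2*b


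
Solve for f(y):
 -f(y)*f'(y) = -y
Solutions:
 f(y) = -sqrt(C1 + y^2)
 f(y) = sqrt(C1 + y^2)


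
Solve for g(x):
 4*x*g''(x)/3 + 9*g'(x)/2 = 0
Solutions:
 g(x) = C1 + C2/x^(19/8)


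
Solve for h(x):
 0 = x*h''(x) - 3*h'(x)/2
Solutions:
 h(x) = C1 + C2*x^(5/2)


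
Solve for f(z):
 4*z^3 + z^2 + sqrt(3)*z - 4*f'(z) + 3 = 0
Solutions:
 f(z) = C1 + z^4/4 + z^3/12 + sqrt(3)*z^2/8 + 3*z/4


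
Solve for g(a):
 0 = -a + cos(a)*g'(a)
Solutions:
 g(a) = C1 + Integral(a/cos(a), a)


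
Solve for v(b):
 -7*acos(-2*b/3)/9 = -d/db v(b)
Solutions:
 v(b) = C1 + 7*b*acos(-2*b/3)/9 + 7*sqrt(9 - 4*b^2)/18


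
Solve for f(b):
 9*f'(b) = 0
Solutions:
 f(b) = C1


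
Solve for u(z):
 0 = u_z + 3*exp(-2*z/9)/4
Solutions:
 u(z) = C1 + 27*exp(-2*z/9)/8


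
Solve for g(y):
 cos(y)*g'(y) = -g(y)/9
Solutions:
 g(y) = C1*(sin(y) - 1)^(1/18)/(sin(y) + 1)^(1/18)


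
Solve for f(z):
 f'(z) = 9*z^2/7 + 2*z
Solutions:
 f(z) = C1 + 3*z^3/7 + z^2


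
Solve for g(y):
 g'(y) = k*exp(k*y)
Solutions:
 g(y) = C1 + exp(k*y)


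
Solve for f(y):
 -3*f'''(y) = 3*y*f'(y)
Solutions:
 f(y) = C1 + Integral(C2*airyai(-y) + C3*airybi(-y), y)


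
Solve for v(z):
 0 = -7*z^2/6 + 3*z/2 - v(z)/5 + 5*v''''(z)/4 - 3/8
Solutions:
 v(z) = C1*exp(-sqrt(10)*z/5) + C2*exp(sqrt(10)*z/5) + C3*sin(sqrt(10)*z/5) + C4*cos(sqrt(10)*z/5) - 35*z^2/6 + 15*z/2 - 15/8


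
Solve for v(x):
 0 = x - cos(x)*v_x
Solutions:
 v(x) = C1 + Integral(x/cos(x), x)


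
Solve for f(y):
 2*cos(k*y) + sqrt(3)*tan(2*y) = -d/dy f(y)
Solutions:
 f(y) = C1 - 2*Piecewise((sin(k*y)/k, Ne(k, 0)), (y, True)) + sqrt(3)*log(cos(2*y))/2


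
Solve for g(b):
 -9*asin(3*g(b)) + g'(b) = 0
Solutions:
 Integral(1/asin(3*_y), (_y, g(b))) = C1 + 9*b


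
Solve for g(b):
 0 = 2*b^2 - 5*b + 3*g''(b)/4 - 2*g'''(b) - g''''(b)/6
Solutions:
 g(b) = C1 + C2*b + C3*exp(3*b*(-2 + 3*sqrt(2)/2)) + C4*exp(-3*b*(2 + 3*sqrt(2)/2)) - 2*b^4/9 - 34*b^3/27 - 32*b^2/3


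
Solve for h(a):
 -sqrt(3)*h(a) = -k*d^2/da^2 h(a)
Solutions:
 h(a) = C1*exp(-3^(1/4)*a*sqrt(1/k)) + C2*exp(3^(1/4)*a*sqrt(1/k))


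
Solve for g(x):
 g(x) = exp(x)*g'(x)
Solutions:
 g(x) = C1*exp(-exp(-x))


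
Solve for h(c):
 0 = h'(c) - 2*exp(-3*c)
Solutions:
 h(c) = C1 - 2*exp(-3*c)/3


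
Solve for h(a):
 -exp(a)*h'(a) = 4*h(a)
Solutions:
 h(a) = C1*exp(4*exp(-a))


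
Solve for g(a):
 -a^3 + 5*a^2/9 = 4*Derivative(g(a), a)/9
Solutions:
 g(a) = C1 - 9*a^4/16 + 5*a^3/12


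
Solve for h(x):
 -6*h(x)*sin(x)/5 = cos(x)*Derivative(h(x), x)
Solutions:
 h(x) = C1*cos(x)^(6/5)


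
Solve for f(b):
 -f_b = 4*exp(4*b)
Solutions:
 f(b) = C1 - exp(4*b)


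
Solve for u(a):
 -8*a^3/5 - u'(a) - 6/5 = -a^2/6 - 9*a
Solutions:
 u(a) = C1 - 2*a^4/5 + a^3/18 + 9*a^2/2 - 6*a/5


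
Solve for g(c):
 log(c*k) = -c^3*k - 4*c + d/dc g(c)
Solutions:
 g(c) = C1 + c^4*k/4 + 2*c^2 + c*log(c*k) - c


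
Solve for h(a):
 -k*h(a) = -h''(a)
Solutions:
 h(a) = C1*exp(-a*sqrt(k)) + C2*exp(a*sqrt(k))


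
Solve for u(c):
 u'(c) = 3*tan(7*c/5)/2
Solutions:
 u(c) = C1 - 15*log(cos(7*c/5))/14


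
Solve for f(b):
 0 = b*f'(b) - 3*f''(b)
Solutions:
 f(b) = C1 + C2*erfi(sqrt(6)*b/6)


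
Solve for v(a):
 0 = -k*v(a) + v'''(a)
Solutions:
 v(a) = C1*exp(a*k^(1/3)) + C2*exp(a*k^(1/3)*(-1 + sqrt(3)*I)/2) + C3*exp(-a*k^(1/3)*(1 + sqrt(3)*I)/2)


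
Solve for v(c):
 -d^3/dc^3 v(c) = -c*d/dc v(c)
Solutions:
 v(c) = C1 + Integral(C2*airyai(c) + C3*airybi(c), c)


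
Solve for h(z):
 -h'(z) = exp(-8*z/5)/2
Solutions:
 h(z) = C1 + 5*exp(-8*z/5)/16


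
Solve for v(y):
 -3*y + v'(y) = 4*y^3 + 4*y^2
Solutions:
 v(y) = C1 + y^4 + 4*y^3/3 + 3*y^2/2


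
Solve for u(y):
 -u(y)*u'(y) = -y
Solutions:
 u(y) = -sqrt(C1 + y^2)
 u(y) = sqrt(C1 + y^2)


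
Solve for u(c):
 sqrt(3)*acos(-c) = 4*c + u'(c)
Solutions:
 u(c) = C1 - 2*c^2 + sqrt(3)*(c*acos(-c) + sqrt(1 - c^2))


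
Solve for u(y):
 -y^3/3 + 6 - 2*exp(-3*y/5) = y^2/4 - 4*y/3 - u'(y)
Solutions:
 u(y) = C1 + y^4/12 + y^3/12 - 2*y^2/3 - 6*y - 10*exp(-3*y/5)/3


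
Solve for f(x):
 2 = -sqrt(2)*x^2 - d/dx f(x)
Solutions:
 f(x) = C1 - sqrt(2)*x^3/3 - 2*x


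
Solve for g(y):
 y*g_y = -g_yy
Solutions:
 g(y) = C1 + C2*erf(sqrt(2)*y/2)


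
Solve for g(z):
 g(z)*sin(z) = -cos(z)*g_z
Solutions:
 g(z) = C1*cos(z)


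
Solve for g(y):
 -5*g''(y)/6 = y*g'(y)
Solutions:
 g(y) = C1 + C2*erf(sqrt(15)*y/5)


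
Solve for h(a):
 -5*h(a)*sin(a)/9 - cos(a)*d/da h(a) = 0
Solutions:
 h(a) = C1*cos(a)^(5/9)


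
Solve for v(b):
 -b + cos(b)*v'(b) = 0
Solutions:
 v(b) = C1 + Integral(b/cos(b), b)


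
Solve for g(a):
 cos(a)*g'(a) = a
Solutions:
 g(a) = C1 + Integral(a/cos(a), a)


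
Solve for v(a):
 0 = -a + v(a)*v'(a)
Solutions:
 v(a) = -sqrt(C1 + a^2)
 v(a) = sqrt(C1 + a^2)


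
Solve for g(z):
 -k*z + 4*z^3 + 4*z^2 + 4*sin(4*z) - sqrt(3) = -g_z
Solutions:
 g(z) = C1 + k*z^2/2 - z^4 - 4*z^3/3 + sqrt(3)*z + cos(4*z)


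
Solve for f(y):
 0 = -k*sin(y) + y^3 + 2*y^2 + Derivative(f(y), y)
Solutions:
 f(y) = C1 - k*cos(y) - y^4/4 - 2*y^3/3


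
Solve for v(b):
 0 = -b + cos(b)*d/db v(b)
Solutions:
 v(b) = C1 + Integral(b/cos(b), b)


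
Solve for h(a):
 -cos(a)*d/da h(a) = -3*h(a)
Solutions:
 h(a) = C1*(sin(a) + 1)^(3/2)/(sin(a) - 1)^(3/2)


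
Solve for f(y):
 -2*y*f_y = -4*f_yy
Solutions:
 f(y) = C1 + C2*erfi(y/2)


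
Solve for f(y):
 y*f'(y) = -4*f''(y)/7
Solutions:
 f(y) = C1 + C2*erf(sqrt(14)*y/4)


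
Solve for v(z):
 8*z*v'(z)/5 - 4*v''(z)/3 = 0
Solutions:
 v(z) = C1 + C2*erfi(sqrt(15)*z/5)


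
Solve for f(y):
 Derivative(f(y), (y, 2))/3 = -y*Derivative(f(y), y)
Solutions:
 f(y) = C1 + C2*erf(sqrt(6)*y/2)


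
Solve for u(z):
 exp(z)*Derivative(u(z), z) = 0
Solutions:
 u(z) = C1


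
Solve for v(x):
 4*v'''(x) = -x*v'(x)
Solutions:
 v(x) = C1 + Integral(C2*airyai(-2^(1/3)*x/2) + C3*airybi(-2^(1/3)*x/2), x)


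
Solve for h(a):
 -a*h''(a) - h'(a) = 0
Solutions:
 h(a) = C1 + C2*log(a)


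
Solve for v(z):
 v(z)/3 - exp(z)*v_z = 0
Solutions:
 v(z) = C1*exp(-exp(-z)/3)


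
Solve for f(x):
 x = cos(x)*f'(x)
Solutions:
 f(x) = C1 + Integral(x/cos(x), x)


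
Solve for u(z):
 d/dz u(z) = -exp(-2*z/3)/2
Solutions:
 u(z) = C1 + 3*exp(-2*z/3)/4


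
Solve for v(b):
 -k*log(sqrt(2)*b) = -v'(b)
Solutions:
 v(b) = C1 + b*k*log(b) - b*k + b*k*log(2)/2


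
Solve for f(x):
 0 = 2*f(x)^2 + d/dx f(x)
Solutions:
 f(x) = 1/(C1 + 2*x)


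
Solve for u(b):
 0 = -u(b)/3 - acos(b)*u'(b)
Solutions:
 u(b) = C1*exp(-Integral(1/acos(b), b)/3)


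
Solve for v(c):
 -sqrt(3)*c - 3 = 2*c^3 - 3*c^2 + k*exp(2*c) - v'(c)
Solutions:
 v(c) = C1 + c^4/2 - c^3 + sqrt(3)*c^2/2 + 3*c + k*exp(2*c)/2


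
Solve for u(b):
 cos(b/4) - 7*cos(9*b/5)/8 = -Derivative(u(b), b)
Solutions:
 u(b) = C1 - 4*sin(b/4) + 35*sin(9*b/5)/72


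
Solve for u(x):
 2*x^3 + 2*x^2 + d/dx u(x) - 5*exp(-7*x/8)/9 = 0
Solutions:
 u(x) = C1 - x^4/2 - 2*x^3/3 - 40*exp(-7*x/8)/63


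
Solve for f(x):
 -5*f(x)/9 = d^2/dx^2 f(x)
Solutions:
 f(x) = C1*sin(sqrt(5)*x/3) + C2*cos(sqrt(5)*x/3)


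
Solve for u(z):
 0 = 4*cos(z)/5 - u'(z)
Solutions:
 u(z) = C1 + 4*sin(z)/5


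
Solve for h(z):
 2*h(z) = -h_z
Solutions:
 h(z) = C1*exp(-2*z)


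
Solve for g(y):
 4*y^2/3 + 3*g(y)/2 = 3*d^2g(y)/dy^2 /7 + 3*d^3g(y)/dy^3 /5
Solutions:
 g(y) = C1*exp(-y*(10*10^(2/3)/(21*sqrt(190281) + 9161)^(1/3) + 20 + 10^(1/3)*(21*sqrt(190281) + 9161)^(1/3))/84)*sin(10^(1/3)*sqrt(3)*y*(-(21*sqrt(190281) + 9161)^(1/3) + 10*10^(1/3)/(21*sqrt(190281) + 9161)^(1/3))/84) + C2*exp(-y*(10*10^(2/3)/(21*sqrt(190281) + 9161)^(1/3) + 20 + 10^(1/3)*(21*sqrt(190281) + 9161)^(1/3))/84)*cos(10^(1/3)*sqrt(3)*y*(-(21*sqrt(190281) + 9161)^(1/3) + 10*10^(1/3)/(21*sqrt(190281) + 9161)^(1/3))/84) + C3*exp(y*(-10 + 10*10^(2/3)/(21*sqrt(190281) + 9161)^(1/3) + 10^(1/3)*(21*sqrt(190281) + 9161)^(1/3))/42) - 8*y^2/9 - 32/63


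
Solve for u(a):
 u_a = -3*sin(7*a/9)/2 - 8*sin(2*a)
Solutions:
 u(a) = C1 + 27*cos(7*a/9)/14 + 4*cos(2*a)


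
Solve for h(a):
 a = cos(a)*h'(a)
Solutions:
 h(a) = C1 + Integral(a/cos(a), a)


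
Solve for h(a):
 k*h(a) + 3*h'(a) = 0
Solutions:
 h(a) = C1*exp(-a*k/3)


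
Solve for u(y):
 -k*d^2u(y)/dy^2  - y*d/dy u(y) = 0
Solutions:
 u(y) = C1 + C2*sqrt(k)*erf(sqrt(2)*y*sqrt(1/k)/2)


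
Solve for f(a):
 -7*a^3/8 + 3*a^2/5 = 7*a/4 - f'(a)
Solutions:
 f(a) = C1 + 7*a^4/32 - a^3/5 + 7*a^2/8


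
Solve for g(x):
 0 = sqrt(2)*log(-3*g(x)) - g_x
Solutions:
 -sqrt(2)*Integral(1/(log(-_y) + log(3)), (_y, g(x)))/2 = C1 - x


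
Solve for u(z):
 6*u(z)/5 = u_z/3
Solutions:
 u(z) = C1*exp(18*z/5)


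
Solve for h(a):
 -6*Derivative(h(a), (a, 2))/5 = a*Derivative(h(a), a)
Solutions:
 h(a) = C1 + C2*erf(sqrt(15)*a/6)


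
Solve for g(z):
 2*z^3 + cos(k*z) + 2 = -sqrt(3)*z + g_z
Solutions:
 g(z) = C1 + z^4/2 + sqrt(3)*z^2/2 + 2*z + sin(k*z)/k


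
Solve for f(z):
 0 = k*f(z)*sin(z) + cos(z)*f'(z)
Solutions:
 f(z) = C1*exp(k*log(cos(z)))


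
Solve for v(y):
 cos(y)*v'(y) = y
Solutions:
 v(y) = C1 + Integral(y/cos(y), y)


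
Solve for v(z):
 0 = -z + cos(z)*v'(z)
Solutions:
 v(z) = C1 + Integral(z/cos(z), z)


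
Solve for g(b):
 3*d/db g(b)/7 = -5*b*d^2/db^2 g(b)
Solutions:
 g(b) = C1 + C2*b^(32/35)


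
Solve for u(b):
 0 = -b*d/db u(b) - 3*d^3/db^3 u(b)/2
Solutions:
 u(b) = C1 + Integral(C2*airyai(-2^(1/3)*3^(2/3)*b/3) + C3*airybi(-2^(1/3)*3^(2/3)*b/3), b)


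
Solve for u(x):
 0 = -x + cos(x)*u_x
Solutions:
 u(x) = C1 + Integral(x/cos(x), x)


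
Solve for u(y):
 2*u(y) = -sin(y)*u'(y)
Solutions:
 u(y) = C1*(cos(y) + 1)/(cos(y) - 1)


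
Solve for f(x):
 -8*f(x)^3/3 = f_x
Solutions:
 f(x) = -sqrt(6)*sqrt(-1/(C1 - 8*x))/2
 f(x) = sqrt(6)*sqrt(-1/(C1 - 8*x))/2


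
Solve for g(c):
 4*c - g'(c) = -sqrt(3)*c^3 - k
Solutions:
 g(c) = C1 + sqrt(3)*c^4/4 + 2*c^2 + c*k


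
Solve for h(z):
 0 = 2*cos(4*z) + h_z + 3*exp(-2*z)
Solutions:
 h(z) = C1 - sin(4*z)/2 + 3*exp(-2*z)/2


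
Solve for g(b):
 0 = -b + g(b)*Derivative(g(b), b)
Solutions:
 g(b) = -sqrt(C1 + b^2)
 g(b) = sqrt(C1 + b^2)


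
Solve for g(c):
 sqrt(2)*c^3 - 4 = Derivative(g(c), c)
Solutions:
 g(c) = C1 + sqrt(2)*c^4/4 - 4*c


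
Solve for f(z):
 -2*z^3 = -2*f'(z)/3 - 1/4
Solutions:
 f(z) = C1 + 3*z^4/4 - 3*z/8


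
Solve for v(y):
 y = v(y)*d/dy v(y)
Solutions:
 v(y) = -sqrt(C1 + y^2)
 v(y) = sqrt(C1 + y^2)


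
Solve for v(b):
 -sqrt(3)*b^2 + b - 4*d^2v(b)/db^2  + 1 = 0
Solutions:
 v(b) = C1 + C2*b - sqrt(3)*b^4/48 + b^3/24 + b^2/8


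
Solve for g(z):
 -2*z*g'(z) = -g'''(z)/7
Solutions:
 g(z) = C1 + Integral(C2*airyai(14^(1/3)*z) + C3*airybi(14^(1/3)*z), z)


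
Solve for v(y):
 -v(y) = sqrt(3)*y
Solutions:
 v(y) = -sqrt(3)*y


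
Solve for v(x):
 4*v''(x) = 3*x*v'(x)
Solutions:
 v(x) = C1 + C2*erfi(sqrt(6)*x/4)


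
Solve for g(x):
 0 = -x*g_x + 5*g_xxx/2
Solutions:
 g(x) = C1 + Integral(C2*airyai(2^(1/3)*5^(2/3)*x/5) + C3*airybi(2^(1/3)*5^(2/3)*x/5), x)


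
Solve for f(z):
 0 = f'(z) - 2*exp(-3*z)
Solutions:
 f(z) = C1 - 2*exp(-3*z)/3


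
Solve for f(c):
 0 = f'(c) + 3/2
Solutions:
 f(c) = C1 - 3*c/2


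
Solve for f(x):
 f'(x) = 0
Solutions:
 f(x) = C1


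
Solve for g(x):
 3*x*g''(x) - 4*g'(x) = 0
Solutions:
 g(x) = C1 + C2*x^(7/3)


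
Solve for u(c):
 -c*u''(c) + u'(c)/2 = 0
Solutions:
 u(c) = C1 + C2*c^(3/2)


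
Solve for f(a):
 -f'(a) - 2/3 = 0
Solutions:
 f(a) = C1 - 2*a/3


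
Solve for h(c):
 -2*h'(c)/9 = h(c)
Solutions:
 h(c) = C1*exp(-9*c/2)


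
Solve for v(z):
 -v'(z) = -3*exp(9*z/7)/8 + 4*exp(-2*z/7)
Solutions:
 v(z) = C1 + 7*exp(9*z/7)/24 + 14*exp(-2*z/7)


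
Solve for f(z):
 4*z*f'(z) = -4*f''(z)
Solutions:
 f(z) = C1 + C2*erf(sqrt(2)*z/2)


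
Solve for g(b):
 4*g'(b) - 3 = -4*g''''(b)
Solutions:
 g(b) = C1 + C4*exp(-b) + 3*b/4 + (C2*sin(sqrt(3)*b/2) + C3*cos(sqrt(3)*b/2))*exp(b/2)


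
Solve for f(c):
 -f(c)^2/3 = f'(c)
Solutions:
 f(c) = 3/(C1 + c)


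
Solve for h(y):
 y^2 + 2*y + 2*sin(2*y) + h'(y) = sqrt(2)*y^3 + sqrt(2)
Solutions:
 h(y) = C1 + sqrt(2)*y^4/4 - y^3/3 - y^2 + sqrt(2)*y + cos(2*y)


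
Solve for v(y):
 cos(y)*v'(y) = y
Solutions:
 v(y) = C1 + Integral(y/cos(y), y)


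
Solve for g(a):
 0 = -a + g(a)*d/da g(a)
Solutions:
 g(a) = -sqrt(C1 + a^2)
 g(a) = sqrt(C1 + a^2)


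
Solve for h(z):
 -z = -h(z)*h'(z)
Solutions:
 h(z) = -sqrt(C1 + z^2)
 h(z) = sqrt(C1 + z^2)


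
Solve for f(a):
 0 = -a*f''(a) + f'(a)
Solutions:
 f(a) = C1 + C2*a^2


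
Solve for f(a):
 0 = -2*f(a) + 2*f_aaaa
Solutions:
 f(a) = C1*exp(-a) + C2*exp(a) + C3*sin(a) + C4*cos(a)


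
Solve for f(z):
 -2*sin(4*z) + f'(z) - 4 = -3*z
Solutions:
 f(z) = C1 - 3*z^2/2 + 4*z - cos(4*z)/2


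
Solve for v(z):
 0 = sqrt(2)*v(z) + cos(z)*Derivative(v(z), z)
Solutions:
 v(z) = C1*(sin(z) - 1)^(sqrt(2)/2)/(sin(z) + 1)^(sqrt(2)/2)


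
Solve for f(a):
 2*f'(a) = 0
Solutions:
 f(a) = C1


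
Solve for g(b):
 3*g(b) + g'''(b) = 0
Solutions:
 g(b) = C3*exp(-3^(1/3)*b) + (C1*sin(3^(5/6)*b/2) + C2*cos(3^(5/6)*b/2))*exp(3^(1/3)*b/2)


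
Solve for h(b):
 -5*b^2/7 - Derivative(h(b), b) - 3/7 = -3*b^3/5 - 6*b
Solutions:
 h(b) = C1 + 3*b^4/20 - 5*b^3/21 + 3*b^2 - 3*b/7


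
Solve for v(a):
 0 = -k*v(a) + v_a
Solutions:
 v(a) = C1*exp(a*k)


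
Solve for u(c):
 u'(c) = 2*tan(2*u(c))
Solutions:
 u(c) = -asin(C1*exp(4*c))/2 + pi/2
 u(c) = asin(C1*exp(4*c))/2


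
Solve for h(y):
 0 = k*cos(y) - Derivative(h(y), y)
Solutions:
 h(y) = C1 + k*sin(y)


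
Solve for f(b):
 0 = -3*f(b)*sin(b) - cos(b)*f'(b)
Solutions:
 f(b) = C1*cos(b)^3


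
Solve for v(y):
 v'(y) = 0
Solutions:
 v(y) = C1


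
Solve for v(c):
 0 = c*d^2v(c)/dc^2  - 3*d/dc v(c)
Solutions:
 v(c) = C1 + C2*c^4


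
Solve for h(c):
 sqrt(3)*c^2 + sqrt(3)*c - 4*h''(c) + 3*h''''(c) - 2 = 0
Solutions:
 h(c) = C1 + C2*c + C3*exp(-2*sqrt(3)*c/3) + C4*exp(2*sqrt(3)*c/3) + sqrt(3)*c^4/48 + sqrt(3)*c^3/24 + c^2*(-4 + 3*sqrt(3))/16


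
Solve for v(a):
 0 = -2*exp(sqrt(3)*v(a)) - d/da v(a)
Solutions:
 v(a) = sqrt(3)*(2*log(1/(C1 + 2*a)) - log(3))/6


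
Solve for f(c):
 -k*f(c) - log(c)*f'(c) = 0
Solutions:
 f(c) = C1*exp(-k*li(c))


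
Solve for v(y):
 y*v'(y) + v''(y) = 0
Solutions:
 v(y) = C1 + C2*erf(sqrt(2)*y/2)


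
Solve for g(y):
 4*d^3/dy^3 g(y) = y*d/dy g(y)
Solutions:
 g(y) = C1 + Integral(C2*airyai(2^(1/3)*y/2) + C3*airybi(2^(1/3)*y/2), y)


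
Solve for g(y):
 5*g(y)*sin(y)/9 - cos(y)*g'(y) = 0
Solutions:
 g(y) = C1/cos(y)^(5/9)


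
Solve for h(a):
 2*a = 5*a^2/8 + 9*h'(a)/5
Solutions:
 h(a) = C1 - 25*a^3/216 + 5*a^2/9


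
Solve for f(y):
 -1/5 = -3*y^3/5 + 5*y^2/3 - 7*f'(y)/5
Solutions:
 f(y) = C1 - 3*y^4/28 + 25*y^3/63 + y/7


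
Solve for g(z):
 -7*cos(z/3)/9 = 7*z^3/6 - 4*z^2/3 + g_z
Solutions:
 g(z) = C1 - 7*z^4/24 + 4*z^3/9 - 7*sin(z/3)/3


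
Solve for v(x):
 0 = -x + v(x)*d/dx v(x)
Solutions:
 v(x) = -sqrt(C1 + x^2)
 v(x) = sqrt(C1 + x^2)


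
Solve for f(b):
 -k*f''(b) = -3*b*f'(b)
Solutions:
 f(b) = C1 + C2*erf(sqrt(6)*b*sqrt(-1/k)/2)/sqrt(-1/k)


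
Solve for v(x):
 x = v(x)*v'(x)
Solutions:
 v(x) = -sqrt(C1 + x^2)
 v(x) = sqrt(C1 + x^2)


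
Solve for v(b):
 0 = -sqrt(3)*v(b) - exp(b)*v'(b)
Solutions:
 v(b) = C1*exp(sqrt(3)*exp(-b))


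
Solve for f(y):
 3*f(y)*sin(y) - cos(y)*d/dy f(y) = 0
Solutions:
 f(y) = C1/cos(y)^3


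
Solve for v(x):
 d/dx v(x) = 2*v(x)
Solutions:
 v(x) = C1*exp(2*x)


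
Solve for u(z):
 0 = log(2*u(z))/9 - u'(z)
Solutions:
 -9*Integral(1/(log(_y) + log(2)), (_y, u(z))) = C1 - z


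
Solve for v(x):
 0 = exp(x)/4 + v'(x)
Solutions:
 v(x) = C1 - exp(x)/4


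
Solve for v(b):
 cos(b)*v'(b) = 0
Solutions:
 v(b) = C1


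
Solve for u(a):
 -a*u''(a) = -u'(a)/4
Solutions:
 u(a) = C1 + C2*a^(5/4)


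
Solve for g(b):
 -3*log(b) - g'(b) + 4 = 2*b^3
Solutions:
 g(b) = C1 - b^4/2 - 3*b*log(b) + 7*b


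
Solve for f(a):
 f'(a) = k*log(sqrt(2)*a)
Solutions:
 f(a) = C1 + a*k*log(a) - a*k + a*k*log(2)/2


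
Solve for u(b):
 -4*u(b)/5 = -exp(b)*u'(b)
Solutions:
 u(b) = C1*exp(-4*exp(-b)/5)


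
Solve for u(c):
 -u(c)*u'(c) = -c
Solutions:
 u(c) = -sqrt(C1 + c^2)
 u(c) = sqrt(C1 + c^2)


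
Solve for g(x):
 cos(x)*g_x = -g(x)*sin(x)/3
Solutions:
 g(x) = C1*cos(x)^(1/3)


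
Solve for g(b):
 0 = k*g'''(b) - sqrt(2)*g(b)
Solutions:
 g(b) = C1*exp(2^(1/6)*b*(1/k)^(1/3)) + C2*exp(2^(1/6)*b*(-1 + sqrt(3)*I)*(1/k)^(1/3)/2) + C3*exp(-2^(1/6)*b*(1 + sqrt(3)*I)*(1/k)^(1/3)/2)


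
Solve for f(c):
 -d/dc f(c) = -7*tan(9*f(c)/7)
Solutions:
 f(c) = -7*asin(C1*exp(9*c))/9 + 7*pi/9
 f(c) = 7*asin(C1*exp(9*c))/9


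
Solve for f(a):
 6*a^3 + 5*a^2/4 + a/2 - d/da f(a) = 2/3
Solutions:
 f(a) = C1 + 3*a^4/2 + 5*a^3/12 + a^2/4 - 2*a/3


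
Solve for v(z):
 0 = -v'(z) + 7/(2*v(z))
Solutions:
 v(z) = -sqrt(C1 + 7*z)
 v(z) = sqrt(C1 + 7*z)


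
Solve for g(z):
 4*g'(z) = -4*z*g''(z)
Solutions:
 g(z) = C1 + C2*log(z)


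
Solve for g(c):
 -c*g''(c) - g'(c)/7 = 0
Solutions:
 g(c) = C1 + C2*c^(6/7)


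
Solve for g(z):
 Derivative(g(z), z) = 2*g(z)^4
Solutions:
 g(z) = (-1/(C1 + 6*z))^(1/3)
 g(z) = (-1/(C1 + 2*z))^(1/3)*(-3^(2/3) - 3*3^(1/6)*I)/6
 g(z) = (-1/(C1 + 2*z))^(1/3)*(-3^(2/3) + 3*3^(1/6)*I)/6


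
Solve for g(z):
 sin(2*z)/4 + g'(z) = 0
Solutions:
 g(z) = C1 + cos(2*z)/8


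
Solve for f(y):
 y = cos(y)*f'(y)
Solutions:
 f(y) = C1 + Integral(y/cos(y), y)


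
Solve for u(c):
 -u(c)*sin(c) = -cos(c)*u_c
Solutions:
 u(c) = C1/cos(c)


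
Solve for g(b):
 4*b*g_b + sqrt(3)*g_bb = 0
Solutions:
 g(b) = C1 + C2*erf(sqrt(2)*3^(3/4)*b/3)


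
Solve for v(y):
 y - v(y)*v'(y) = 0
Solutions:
 v(y) = -sqrt(C1 + y^2)
 v(y) = sqrt(C1 + y^2)


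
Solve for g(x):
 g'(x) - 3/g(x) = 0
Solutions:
 g(x) = -sqrt(C1 + 6*x)
 g(x) = sqrt(C1 + 6*x)


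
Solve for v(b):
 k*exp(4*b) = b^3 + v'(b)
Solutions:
 v(b) = C1 - b^4/4 + k*exp(4*b)/4


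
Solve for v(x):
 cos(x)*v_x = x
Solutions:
 v(x) = C1 + Integral(x/cos(x), x)


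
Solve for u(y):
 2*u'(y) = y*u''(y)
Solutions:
 u(y) = C1 + C2*y^3


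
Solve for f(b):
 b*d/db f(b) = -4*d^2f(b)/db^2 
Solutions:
 f(b) = C1 + C2*erf(sqrt(2)*b/4)


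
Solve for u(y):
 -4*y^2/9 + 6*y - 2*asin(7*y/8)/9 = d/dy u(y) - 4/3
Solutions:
 u(y) = C1 - 4*y^3/27 + 3*y^2 - 2*y*asin(7*y/8)/9 + 4*y/3 - 2*sqrt(64 - 49*y^2)/63


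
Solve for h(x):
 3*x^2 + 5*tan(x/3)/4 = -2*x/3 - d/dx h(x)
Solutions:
 h(x) = C1 - x^3 - x^2/3 + 15*log(cos(x/3))/4


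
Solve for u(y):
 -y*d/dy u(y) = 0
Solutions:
 u(y) = C1


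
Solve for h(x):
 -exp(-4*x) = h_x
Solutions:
 h(x) = C1 + exp(-4*x)/4


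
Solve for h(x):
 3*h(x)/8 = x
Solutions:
 h(x) = 8*x/3


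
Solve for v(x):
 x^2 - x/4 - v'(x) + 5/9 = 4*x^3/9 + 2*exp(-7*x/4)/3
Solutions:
 v(x) = C1 - x^4/9 + x^3/3 - x^2/8 + 5*x/9 + 8*exp(-7*x/4)/21


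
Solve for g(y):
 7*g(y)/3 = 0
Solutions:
 g(y) = 0


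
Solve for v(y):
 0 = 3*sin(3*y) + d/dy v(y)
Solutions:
 v(y) = C1 + cos(3*y)


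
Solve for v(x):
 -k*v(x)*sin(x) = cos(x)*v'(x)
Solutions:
 v(x) = C1*exp(k*log(cos(x)))


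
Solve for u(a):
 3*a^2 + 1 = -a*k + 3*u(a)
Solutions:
 u(a) = a^2 + a*k/3 + 1/3


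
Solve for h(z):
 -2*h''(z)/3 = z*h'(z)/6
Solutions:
 h(z) = C1 + C2*erf(sqrt(2)*z/4)


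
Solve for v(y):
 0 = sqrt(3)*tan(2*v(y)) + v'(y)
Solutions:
 v(y) = -asin(C1*exp(-2*sqrt(3)*y))/2 + pi/2
 v(y) = asin(C1*exp(-2*sqrt(3)*y))/2


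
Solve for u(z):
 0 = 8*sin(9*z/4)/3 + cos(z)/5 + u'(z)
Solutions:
 u(z) = C1 - sin(z)/5 + 32*cos(9*z/4)/27


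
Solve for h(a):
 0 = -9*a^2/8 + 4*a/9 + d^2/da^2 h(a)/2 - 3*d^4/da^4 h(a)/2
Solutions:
 h(a) = C1 + C2*a + C3*exp(-sqrt(3)*a/3) + C4*exp(sqrt(3)*a/3) + 3*a^4/16 - 4*a^3/27 + 27*a^2/4


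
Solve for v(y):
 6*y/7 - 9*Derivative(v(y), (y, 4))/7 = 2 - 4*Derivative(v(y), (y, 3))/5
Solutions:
 v(y) = C1 + C2*y + C3*y^2 + C4*exp(28*y/45) - 5*y^4/112 + 305*y^3/2352


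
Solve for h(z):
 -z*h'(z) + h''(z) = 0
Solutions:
 h(z) = C1 + C2*erfi(sqrt(2)*z/2)


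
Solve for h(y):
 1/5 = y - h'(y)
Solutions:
 h(y) = C1 + y^2/2 - y/5


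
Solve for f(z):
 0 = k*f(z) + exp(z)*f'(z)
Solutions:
 f(z) = C1*exp(k*exp(-z))


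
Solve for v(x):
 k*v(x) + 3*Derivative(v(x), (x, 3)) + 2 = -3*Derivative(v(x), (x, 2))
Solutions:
 v(x) = C1*exp(-x*((9*k/2 + sqrt((9*k + 2)^2 - 4)/2 + 1)^(1/3) + 1 + (9*k/2 + sqrt((9*k + 2)^2 - 4)/2 + 1)^(-1/3))/3) + C2*exp(x*((9*k/2 + sqrt((9*k + 2)^2 - 4)/2 + 1)^(1/3) - sqrt(3)*I*(9*k/2 + sqrt((9*k + 2)^2 - 4)/2 + 1)^(1/3) - 2 - 4/((-1 + sqrt(3)*I)*(9*k/2 + sqrt((9*k + 2)^2 - 4)/2 + 1)^(1/3)))/6) + C3*exp(x*((9*k/2 + sqrt((9*k + 2)^2 - 4)/2 + 1)^(1/3) + sqrt(3)*I*(9*k/2 + sqrt((9*k + 2)^2 - 4)/2 + 1)^(1/3) - 2 + 4/((1 + sqrt(3)*I)*(9*k/2 + sqrt((9*k + 2)^2 - 4)/2 + 1)^(1/3)))/6) - 2/k


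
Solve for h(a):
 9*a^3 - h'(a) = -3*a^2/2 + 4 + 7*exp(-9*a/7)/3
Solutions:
 h(a) = C1 + 9*a^4/4 + a^3/2 - 4*a + 49*exp(-9*a/7)/27


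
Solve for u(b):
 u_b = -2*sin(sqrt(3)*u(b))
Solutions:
 u(b) = sqrt(3)*(-acos((-exp(2*sqrt(3)*C1) - exp(4*sqrt(3)*b))/(exp(2*sqrt(3)*C1) - exp(4*sqrt(3)*b))) + 2*pi)/3
 u(b) = sqrt(3)*acos((-exp(2*sqrt(3)*C1) - exp(4*sqrt(3)*b))/(exp(2*sqrt(3)*C1) - exp(4*sqrt(3)*b)))/3


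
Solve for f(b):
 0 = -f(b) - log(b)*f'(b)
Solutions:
 f(b) = C1*exp(-li(b))


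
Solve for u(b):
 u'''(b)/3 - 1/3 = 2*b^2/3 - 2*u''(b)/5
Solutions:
 u(b) = C1 + C2*b + C3*exp(-6*b/5) + 5*b^4/36 - 25*b^3/54 + 85*b^2/54


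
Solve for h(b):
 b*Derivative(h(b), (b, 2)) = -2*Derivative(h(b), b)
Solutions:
 h(b) = C1 + C2/b


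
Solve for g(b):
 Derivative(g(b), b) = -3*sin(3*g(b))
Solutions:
 g(b) = -acos((-C1 - exp(18*b))/(C1 - exp(18*b)))/3 + 2*pi/3
 g(b) = acos((-C1 - exp(18*b))/(C1 - exp(18*b)))/3


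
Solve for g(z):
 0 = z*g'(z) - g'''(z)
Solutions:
 g(z) = C1 + Integral(C2*airyai(z) + C3*airybi(z), z)


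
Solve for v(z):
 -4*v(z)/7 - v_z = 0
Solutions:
 v(z) = C1*exp(-4*z/7)


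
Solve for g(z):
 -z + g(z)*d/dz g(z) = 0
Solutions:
 g(z) = -sqrt(C1 + z^2)
 g(z) = sqrt(C1 + z^2)


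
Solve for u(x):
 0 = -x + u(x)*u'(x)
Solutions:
 u(x) = -sqrt(C1 + x^2)
 u(x) = sqrt(C1 + x^2)


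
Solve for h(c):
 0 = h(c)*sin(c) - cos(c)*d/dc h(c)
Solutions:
 h(c) = C1/cos(c)


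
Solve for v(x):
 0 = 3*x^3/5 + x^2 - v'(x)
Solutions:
 v(x) = C1 + 3*x^4/20 + x^3/3


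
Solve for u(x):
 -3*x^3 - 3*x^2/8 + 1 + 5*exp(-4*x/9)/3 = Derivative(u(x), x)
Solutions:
 u(x) = C1 - 3*x^4/4 - x^3/8 + x - 15*exp(-4*x/9)/4


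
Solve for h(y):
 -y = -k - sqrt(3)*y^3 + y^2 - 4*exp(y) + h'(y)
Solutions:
 h(y) = C1 + k*y + sqrt(3)*y^4/4 - y^3/3 - y^2/2 + 4*exp(y)


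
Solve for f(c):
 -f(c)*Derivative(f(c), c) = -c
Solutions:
 f(c) = -sqrt(C1 + c^2)
 f(c) = sqrt(C1 + c^2)


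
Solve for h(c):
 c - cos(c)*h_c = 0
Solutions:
 h(c) = C1 + Integral(c/cos(c), c)


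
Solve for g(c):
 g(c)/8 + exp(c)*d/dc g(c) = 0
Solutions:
 g(c) = C1*exp(exp(-c)/8)


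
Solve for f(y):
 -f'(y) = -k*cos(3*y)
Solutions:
 f(y) = C1 + k*sin(3*y)/3


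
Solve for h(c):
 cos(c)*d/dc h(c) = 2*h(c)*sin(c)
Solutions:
 h(c) = C1/cos(c)^2


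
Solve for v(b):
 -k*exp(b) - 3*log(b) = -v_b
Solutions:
 v(b) = C1 + 3*b*log(b) - 3*b + k*exp(b)


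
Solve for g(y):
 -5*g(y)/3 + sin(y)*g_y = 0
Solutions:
 g(y) = C1*(cos(y) - 1)^(5/6)/(cos(y) + 1)^(5/6)


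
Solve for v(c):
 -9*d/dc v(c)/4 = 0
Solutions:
 v(c) = C1


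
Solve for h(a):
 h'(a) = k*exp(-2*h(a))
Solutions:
 h(a) = log(-sqrt(C1 + 2*a*k))
 h(a) = log(C1 + 2*a*k)/2


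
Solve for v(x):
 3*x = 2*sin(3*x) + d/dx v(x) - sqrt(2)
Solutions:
 v(x) = C1 + 3*x^2/2 + sqrt(2)*x + 2*cos(3*x)/3


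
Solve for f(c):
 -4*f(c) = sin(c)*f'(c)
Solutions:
 f(c) = C1*(cos(c)^2 + 2*cos(c) + 1)/(cos(c)^2 - 2*cos(c) + 1)


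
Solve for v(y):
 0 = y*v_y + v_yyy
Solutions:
 v(y) = C1 + Integral(C2*airyai(-y) + C3*airybi(-y), y)


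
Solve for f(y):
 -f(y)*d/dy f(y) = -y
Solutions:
 f(y) = -sqrt(C1 + y^2)
 f(y) = sqrt(C1 + y^2)


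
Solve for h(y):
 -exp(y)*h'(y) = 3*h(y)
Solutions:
 h(y) = C1*exp(3*exp(-y))


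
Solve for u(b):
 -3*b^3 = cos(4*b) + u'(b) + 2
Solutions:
 u(b) = C1 - 3*b^4/4 - 2*b - sin(4*b)/4


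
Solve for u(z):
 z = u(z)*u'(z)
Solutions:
 u(z) = -sqrt(C1 + z^2)
 u(z) = sqrt(C1 + z^2)


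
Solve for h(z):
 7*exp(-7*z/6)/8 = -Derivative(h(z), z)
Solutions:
 h(z) = C1 + 3*exp(-7*z/6)/4


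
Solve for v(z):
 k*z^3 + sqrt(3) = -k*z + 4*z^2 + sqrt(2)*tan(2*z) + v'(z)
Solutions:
 v(z) = C1 + k*z^4/4 + k*z^2/2 - 4*z^3/3 + sqrt(3)*z + sqrt(2)*log(cos(2*z))/2


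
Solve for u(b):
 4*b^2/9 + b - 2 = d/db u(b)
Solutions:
 u(b) = C1 + 4*b^3/27 + b^2/2 - 2*b


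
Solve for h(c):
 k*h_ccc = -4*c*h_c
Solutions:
 h(c) = C1 + Integral(C2*airyai(2^(2/3)*c*(-1/k)^(1/3)) + C3*airybi(2^(2/3)*c*(-1/k)^(1/3)), c)


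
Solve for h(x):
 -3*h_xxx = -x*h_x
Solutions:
 h(x) = C1 + Integral(C2*airyai(3^(2/3)*x/3) + C3*airybi(3^(2/3)*x/3), x)


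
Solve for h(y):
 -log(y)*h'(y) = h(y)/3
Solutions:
 h(y) = C1*exp(-li(y)/3)


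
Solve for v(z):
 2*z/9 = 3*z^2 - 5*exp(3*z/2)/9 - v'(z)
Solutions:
 v(z) = C1 + z^3 - z^2/9 - 10*exp(3*z/2)/27


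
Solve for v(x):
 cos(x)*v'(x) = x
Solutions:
 v(x) = C1 + Integral(x/cos(x), x)


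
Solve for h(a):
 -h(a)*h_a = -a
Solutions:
 h(a) = -sqrt(C1 + a^2)
 h(a) = sqrt(C1 + a^2)


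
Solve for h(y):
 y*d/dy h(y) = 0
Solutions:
 h(y) = C1


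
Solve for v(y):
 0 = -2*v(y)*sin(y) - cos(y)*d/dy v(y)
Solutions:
 v(y) = C1*cos(y)^2


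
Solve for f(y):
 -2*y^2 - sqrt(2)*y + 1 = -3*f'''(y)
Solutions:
 f(y) = C1 + C2*y + C3*y^2 + y^5/90 + sqrt(2)*y^4/72 - y^3/18


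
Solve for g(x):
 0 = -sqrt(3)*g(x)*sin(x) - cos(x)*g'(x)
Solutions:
 g(x) = C1*cos(x)^(sqrt(3))


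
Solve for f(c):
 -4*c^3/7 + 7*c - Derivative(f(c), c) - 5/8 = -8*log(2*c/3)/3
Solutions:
 f(c) = C1 - c^4/7 + 7*c^2/2 + 8*c*log(c)/3 - 79*c/24 - 8*c*log(3)/3 + 8*c*log(2)/3


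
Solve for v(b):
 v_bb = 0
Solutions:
 v(b) = C1 + C2*b


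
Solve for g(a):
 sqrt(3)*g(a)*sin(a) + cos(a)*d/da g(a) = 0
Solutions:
 g(a) = C1*cos(a)^(sqrt(3))


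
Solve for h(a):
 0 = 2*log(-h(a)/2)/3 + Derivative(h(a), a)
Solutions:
 3*Integral(1/(log(-_y) - log(2)), (_y, h(a)))/2 = C1 - a


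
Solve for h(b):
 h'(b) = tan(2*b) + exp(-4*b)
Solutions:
 h(b) = C1 + log(tan(2*b)^2 + 1)/4 - exp(-4*b)/4


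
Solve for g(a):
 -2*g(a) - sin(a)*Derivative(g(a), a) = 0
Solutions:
 g(a) = C1*(cos(a) + 1)/(cos(a) - 1)


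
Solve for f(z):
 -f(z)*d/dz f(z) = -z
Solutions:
 f(z) = -sqrt(C1 + z^2)
 f(z) = sqrt(C1 + z^2)


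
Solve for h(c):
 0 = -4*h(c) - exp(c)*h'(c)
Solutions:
 h(c) = C1*exp(4*exp(-c))


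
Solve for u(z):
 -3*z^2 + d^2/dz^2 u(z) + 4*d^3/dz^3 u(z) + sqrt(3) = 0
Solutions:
 u(z) = C1 + C2*z + C3*exp(-z/4) + z^4/4 - 4*z^3 + z^2*(48 - sqrt(3)/2)


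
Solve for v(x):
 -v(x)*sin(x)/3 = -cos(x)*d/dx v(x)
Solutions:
 v(x) = C1/cos(x)^(1/3)


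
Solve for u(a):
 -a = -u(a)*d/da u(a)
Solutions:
 u(a) = -sqrt(C1 + a^2)
 u(a) = sqrt(C1 + a^2)


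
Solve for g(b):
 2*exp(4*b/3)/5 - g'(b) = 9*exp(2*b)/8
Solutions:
 g(b) = C1 + 3*exp(4*b/3)/10 - 9*exp(2*b)/16


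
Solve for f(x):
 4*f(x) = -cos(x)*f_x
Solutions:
 f(x) = C1*(sin(x)^2 - 2*sin(x) + 1)/(sin(x)^2 + 2*sin(x) + 1)


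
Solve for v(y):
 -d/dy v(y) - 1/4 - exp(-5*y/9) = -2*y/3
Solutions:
 v(y) = C1 + y^2/3 - y/4 + 9*exp(-5*y/9)/5


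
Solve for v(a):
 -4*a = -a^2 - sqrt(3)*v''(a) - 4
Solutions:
 v(a) = C1 + C2*a - sqrt(3)*a^4/36 + 2*sqrt(3)*a^3/9 - 2*sqrt(3)*a^2/3


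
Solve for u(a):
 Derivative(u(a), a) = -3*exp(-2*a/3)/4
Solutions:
 u(a) = C1 + 9*exp(-2*a/3)/8


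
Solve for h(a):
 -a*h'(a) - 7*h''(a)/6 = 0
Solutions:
 h(a) = C1 + C2*erf(sqrt(21)*a/7)


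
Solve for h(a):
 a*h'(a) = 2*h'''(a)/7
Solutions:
 h(a) = C1 + Integral(C2*airyai(2^(2/3)*7^(1/3)*a/2) + C3*airybi(2^(2/3)*7^(1/3)*a/2), a)


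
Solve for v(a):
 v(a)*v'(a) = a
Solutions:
 v(a) = -sqrt(C1 + a^2)
 v(a) = sqrt(C1 + a^2)


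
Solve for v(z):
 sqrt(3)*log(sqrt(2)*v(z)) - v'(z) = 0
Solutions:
 -2*sqrt(3)*Integral(1/(2*log(_y) + log(2)), (_y, v(z)))/3 = C1 - z


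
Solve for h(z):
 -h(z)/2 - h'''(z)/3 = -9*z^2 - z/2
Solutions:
 h(z) = C3*exp(-2^(2/3)*3^(1/3)*z/2) + 18*z^2 + z + (C1*sin(2^(2/3)*3^(5/6)*z/4) + C2*cos(2^(2/3)*3^(5/6)*z/4))*exp(2^(2/3)*3^(1/3)*z/4)


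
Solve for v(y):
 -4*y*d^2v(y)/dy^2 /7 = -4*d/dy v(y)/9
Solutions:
 v(y) = C1 + C2*y^(16/9)


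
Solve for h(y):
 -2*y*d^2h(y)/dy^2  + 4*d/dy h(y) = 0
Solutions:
 h(y) = C1 + C2*y^3


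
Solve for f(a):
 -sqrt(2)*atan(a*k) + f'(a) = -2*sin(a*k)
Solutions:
 f(a) = C1 - 2*Piecewise((-cos(a*k)/k, Ne(k, 0)), (0, True)) + sqrt(2)*Piecewise((a*atan(a*k) - log(a^2*k^2 + 1)/(2*k), Ne(k, 0)), (0, True))


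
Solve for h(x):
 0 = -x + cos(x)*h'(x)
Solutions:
 h(x) = C1 + Integral(x/cos(x), x)


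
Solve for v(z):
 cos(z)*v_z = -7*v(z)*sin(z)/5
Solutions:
 v(z) = C1*cos(z)^(7/5)


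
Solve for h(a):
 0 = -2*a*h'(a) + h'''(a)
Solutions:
 h(a) = C1 + Integral(C2*airyai(2^(1/3)*a) + C3*airybi(2^(1/3)*a), a)


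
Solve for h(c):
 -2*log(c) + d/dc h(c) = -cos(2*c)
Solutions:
 h(c) = C1 + 2*c*log(c) - 2*c - sin(2*c)/2


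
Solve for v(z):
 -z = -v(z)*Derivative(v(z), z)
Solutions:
 v(z) = -sqrt(C1 + z^2)
 v(z) = sqrt(C1 + z^2)


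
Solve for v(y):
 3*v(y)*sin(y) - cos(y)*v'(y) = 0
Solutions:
 v(y) = C1/cos(y)^3


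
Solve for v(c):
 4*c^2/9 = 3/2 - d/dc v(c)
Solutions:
 v(c) = C1 - 4*c^3/27 + 3*c/2


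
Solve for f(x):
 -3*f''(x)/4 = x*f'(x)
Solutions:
 f(x) = C1 + C2*erf(sqrt(6)*x/3)


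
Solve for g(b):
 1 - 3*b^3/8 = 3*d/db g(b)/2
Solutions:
 g(b) = C1 - b^4/16 + 2*b/3


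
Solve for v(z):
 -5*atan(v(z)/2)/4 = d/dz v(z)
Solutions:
 Integral(1/atan(_y/2), (_y, v(z))) = C1 - 5*z/4


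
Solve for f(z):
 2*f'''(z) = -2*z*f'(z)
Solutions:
 f(z) = C1 + Integral(C2*airyai(-z) + C3*airybi(-z), z)


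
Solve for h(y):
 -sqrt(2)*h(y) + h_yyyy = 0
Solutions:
 h(y) = C1*exp(-2^(1/8)*y) + C2*exp(2^(1/8)*y) + C3*sin(2^(1/8)*y) + C4*cos(2^(1/8)*y)


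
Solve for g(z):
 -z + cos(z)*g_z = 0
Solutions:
 g(z) = C1 + Integral(z/cos(z), z)


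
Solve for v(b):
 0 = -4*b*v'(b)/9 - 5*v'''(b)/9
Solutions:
 v(b) = C1 + Integral(C2*airyai(-10^(2/3)*b/5) + C3*airybi(-10^(2/3)*b/5), b)


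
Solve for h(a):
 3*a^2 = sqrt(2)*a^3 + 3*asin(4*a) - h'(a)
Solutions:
 h(a) = C1 + sqrt(2)*a^4/4 - a^3 + 3*a*asin(4*a) + 3*sqrt(1 - 16*a^2)/4


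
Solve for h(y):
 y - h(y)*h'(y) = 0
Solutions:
 h(y) = -sqrt(C1 + y^2)
 h(y) = sqrt(C1 + y^2)


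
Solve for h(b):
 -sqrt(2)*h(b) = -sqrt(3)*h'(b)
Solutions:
 h(b) = C1*exp(sqrt(6)*b/3)
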